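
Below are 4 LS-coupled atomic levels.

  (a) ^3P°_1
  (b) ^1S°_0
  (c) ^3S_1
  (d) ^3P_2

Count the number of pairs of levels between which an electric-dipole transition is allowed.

2

(a)–(b): forbidden (parity, ΔS).
(a)–(c): allowed.
(a)–(d): allowed.
(b)–(c): forbidden (ΔS, ΔL).
(b)–(d): forbidden (ΔS, ΔJ).
(c)–(d): forbidden (parity).
Allowed pairs: 2 of 6.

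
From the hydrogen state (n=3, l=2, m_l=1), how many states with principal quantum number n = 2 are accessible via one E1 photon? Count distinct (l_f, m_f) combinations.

2

E1 requires Δl = ±1, so l_f ∈ {1, 3}; with 0 ≤ l_f ≤ n_f−1 = 1, the allowed l_f values are {1}.
For l_f = 1: m_f ∈ {m_i−1, m_i, m_i+1} ∩ [−1, 1] = {0, 1} → 2 states.
Total: 2.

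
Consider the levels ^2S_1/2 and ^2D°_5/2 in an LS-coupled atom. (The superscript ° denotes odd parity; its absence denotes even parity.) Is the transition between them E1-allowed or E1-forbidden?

Initial level: S=1/2, L=0, J=1/2, parity even. Final level: S=1/2, L=2, J=5/2, parity odd.
Parity must change: even → odd — ✓.
ΔS = 0: S: 1/2 → 1/2 — ✓.
ΔL = 0, ±1 (not L=0↔0): L: 0 → 2, ΔL = +2 — ✗.
ΔJ = 0, ±1 (not J=0↔0): J: 1/2 → 5/2, ΔJ = +2 — ✗.
Rule(s) violated: ΔL, ΔJ.

forbidden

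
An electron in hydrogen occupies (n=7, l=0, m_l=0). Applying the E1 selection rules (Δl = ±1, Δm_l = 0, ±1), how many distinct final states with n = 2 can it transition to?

3

E1 requires Δl = ±1, so l_f ∈ {-1, 1}; with 0 ≤ l_f ≤ n_f−1 = 1, the allowed l_f values are {1}.
For l_f = 1: m_f ∈ {m_i−1, m_i, m_i+1} ∩ [−1, 1] = {-1, 0, 1} → 3 states.
Total: 3.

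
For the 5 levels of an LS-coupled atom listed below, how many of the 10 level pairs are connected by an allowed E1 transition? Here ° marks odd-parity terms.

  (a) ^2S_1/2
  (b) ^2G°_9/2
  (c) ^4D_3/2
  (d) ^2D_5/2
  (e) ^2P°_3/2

(a)–(b): forbidden (ΔL, ΔJ).
(a)–(c): forbidden (parity, ΔS, ΔL).
(a)–(d): forbidden (parity, ΔL, ΔJ).
(a)–(e): allowed.
(b)–(c): forbidden (ΔS, ΔL, ΔJ).
(b)–(d): forbidden (ΔL, ΔJ).
(b)–(e): forbidden (parity, ΔL, ΔJ).
(c)–(d): forbidden (parity, ΔS).
(c)–(e): forbidden (ΔS).
(d)–(e): allowed.
Allowed pairs: 2 of 10.

2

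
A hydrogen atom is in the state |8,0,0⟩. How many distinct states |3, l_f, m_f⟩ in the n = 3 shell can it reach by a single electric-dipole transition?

E1 requires Δl = ±1, so l_f ∈ {-1, 1}; with 0 ≤ l_f ≤ n_f−1 = 2, the allowed l_f values are {1}.
For l_f = 1: m_f ∈ {m_i−1, m_i, m_i+1} ∩ [−1, 1] = {-1, 0, 1} → 3 states.
Total: 3.

3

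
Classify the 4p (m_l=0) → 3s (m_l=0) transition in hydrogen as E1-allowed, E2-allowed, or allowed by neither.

E1

Δl = 0 − 1 = -1; l_i + l_f = 1.
Δm_l = +0.
E1 (Δl = ±1, |Δm_l| ≤ 1): satisfied.
E2 (Δl = 0,±2, l_i+l_f ≥ 2, |Δm_l| ≤ 2): not satisfied.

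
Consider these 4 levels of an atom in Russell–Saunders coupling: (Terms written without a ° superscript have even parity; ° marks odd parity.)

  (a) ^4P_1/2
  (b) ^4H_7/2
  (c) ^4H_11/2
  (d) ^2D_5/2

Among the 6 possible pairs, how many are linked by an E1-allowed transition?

0

(a)–(b): forbidden (parity, ΔL, ΔJ).
(a)–(c): forbidden (parity, ΔL, ΔJ).
(a)–(d): forbidden (parity, ΔS, ΔJ).
(b)–(c): forbidden (parity, ΔJ).
(b)–(d): forbidden (parity, ΔS, ΔL).
(c)–(d): forbidden (parity, ΔS, ΔL, ΔJ).
Allowed pairs: 0 of 6.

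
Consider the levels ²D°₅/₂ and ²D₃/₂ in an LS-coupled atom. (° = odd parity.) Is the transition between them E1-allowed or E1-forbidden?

ΔL = 0, ±1 (not L=0↔0): L: 2 → 2, ΔL = +0 — ok.
Parity must change: odd → even — ok.
ΔJ = 0, ±1 (not J=0↔0): J: 5/2 → 3/2, ΔJ = -1 — ok.
ΔS = 0: S: 1/2 → 1/2 — ok.
All four E1 rules are satisfied.

allowed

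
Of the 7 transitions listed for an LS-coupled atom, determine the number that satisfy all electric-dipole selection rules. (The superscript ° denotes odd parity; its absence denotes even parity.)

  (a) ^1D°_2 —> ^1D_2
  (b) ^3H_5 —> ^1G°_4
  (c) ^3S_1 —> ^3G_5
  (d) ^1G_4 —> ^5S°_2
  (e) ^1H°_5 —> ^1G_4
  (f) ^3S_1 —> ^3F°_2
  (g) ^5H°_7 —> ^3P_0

(a) allowed
(b) forbidden (ΔS fails)
(c) forbidden (parity, ΔL, ΔJ fail)
(d) forbidden (ΔS, ΔL, ΔJ fail)
(e) allowed
(f) forbidden (ΔL fails)
(g) forbidden (ΔS, ΔL, ΔJ fail)
Total allowed: 2 of 7.

2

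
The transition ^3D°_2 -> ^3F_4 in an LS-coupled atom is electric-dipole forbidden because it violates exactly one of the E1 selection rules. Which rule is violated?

Initial level: S=1, L=2, J=2, parity odd. Final level: S=1, L=3, J=4, parity even.
Parity must change: odd → even — ✓.
ΔS = 0: S: 1 → 1 — ✓.
ΔL = 0, ±1 (not L=0↔0): L: 2 → 3, ΔL = +1 — ✓.
ΔJ = 0, ±1 (not J=0↔0): J: 2 → 4, ΔJ = +2 — ✗.

the ΔJ = 0, ±1 rule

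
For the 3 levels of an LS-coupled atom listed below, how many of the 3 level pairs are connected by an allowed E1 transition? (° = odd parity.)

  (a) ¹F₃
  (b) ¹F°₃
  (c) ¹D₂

(a)–(b): allowed.
(a)–(c): forbidden (parity).
(b)–(c): allowed.
Allowed pairs: 2 of 3.

2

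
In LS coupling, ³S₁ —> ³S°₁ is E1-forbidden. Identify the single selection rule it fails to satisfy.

the L=0 ↔ L=0 exclusion

Parity must change: even → odd — ✓.
ΔS = 0: S: 1 → 1 — ✓.
ΔL = 0, ±1 (not L=0↔0): L: 0 → 0, ΔL = +0 — ✗.
ΔJ = 0, ±1 (not J=0↔0): J: 1 → 1, ΔJ = +0 — ✓.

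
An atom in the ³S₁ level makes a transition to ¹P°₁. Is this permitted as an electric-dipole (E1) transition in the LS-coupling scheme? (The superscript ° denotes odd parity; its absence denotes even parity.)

forbidden

Parity must change: even → odd — ok.
ΔS = 0: S: 1 → 0 — fails.
ΔL = 0, ±1 (not L=0↔0): L: 0 → 1, ΔL = +1 — ok.
ΔJ = 0, ±1 (not J=0↔0): J: 1 → 1, ΔJ = +0 — ok.
Rule(s) violated: ΔS.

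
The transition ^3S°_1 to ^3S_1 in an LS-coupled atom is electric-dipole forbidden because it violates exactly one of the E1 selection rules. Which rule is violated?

the L=0 ↔ L=0 exclusion

ΔL = 0, ±1 (not L=0↔0): L: 0 → 0, ΔL = +0 — violated.
ΔJ = 0, ±1 (not J=0↔0): J: 1 → 1, ΔJ = +0 — satisfied.
ΔS = 0: S: 1 → 1 — satisfied.
Parity must change: odd → even — satisfied.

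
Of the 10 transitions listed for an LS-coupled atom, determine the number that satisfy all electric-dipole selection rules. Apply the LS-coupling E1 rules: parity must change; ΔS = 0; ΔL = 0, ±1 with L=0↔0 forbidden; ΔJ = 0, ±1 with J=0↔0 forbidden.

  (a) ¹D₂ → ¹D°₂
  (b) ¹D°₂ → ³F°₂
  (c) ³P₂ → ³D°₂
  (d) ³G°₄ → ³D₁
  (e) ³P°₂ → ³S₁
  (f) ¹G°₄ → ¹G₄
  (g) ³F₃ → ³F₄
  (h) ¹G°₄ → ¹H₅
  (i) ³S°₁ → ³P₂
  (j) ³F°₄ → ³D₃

(a) allowed
(b) forbidden (parity, ΔS fail)
(c) allowed
(d) forbidden (ΔL, ΔJ fail)
(e) allowed
(f) allowed
(g) forbidden (parity fails)
(h) allowed
(i) allowed
(j) allowed
Total allowed: 7 of 10.

7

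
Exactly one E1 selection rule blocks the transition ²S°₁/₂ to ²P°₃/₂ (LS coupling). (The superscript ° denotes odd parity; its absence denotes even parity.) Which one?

parity

ΔS = 0: S: 1/2 → 1/2 — ✓.
ΔL = 0, ±1 (not L=0↔0): L: 0 → 1, ΔL = +1 — ✓.
Parity must change: odd → odd — ✗.
ΔJ = 0, ±1 (not J=0↔0): J: 1/2 → 3/2, ΔJ = +1 — ✓.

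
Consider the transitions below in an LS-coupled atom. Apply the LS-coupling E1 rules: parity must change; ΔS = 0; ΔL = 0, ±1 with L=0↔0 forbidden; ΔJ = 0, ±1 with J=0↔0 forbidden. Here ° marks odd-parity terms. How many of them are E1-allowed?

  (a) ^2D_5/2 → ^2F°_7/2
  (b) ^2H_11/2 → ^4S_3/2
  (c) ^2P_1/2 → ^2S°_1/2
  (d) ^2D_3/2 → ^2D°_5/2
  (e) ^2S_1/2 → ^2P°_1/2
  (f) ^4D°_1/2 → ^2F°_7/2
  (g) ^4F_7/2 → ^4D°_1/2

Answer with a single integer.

(a) allowed
(b) forbidden (parity, ΔS, ΔL, ΔJ fail)
(c) allowed
(d) allowed
(e) allowed
(f) forbidden (parity, ΔS, ΔJ fail)
(g) forbidden (ΔJ fails)
Total allowed: 4 of 7.

4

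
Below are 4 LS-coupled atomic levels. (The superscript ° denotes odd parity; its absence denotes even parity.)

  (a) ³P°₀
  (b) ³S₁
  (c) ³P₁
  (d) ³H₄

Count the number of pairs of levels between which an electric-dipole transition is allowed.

(a)–(b): allowed.
(a)–(c): allowed.
(a)–(d): forbidden (ΔL, ΔJ).
(b)–(c): forbidden (parity).
(b)–(d): forbidden (parity, ΔL, ΔJ).
(c)–(d): forbidden (parity, ΔL, ΔJ).
Allowed pairs: 2 of 6.

2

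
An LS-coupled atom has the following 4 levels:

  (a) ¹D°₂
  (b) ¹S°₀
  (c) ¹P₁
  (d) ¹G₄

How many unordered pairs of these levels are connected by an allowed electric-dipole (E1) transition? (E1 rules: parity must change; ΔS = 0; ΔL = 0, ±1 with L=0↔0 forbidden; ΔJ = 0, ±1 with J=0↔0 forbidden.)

2

(a)–(b): forbidden (parity, ΔL, ΔJ).
(a)–(c): allowed.
(a)–(d): forbidden (ΔL, ΔJ).
(b)–(c): allowed.
(b)–(d): forbidden (ΔL, ΔJ).
(c)–(d): forbidden (parity, ΔL, ΔJ).
Allowed pairs: 2 of 6.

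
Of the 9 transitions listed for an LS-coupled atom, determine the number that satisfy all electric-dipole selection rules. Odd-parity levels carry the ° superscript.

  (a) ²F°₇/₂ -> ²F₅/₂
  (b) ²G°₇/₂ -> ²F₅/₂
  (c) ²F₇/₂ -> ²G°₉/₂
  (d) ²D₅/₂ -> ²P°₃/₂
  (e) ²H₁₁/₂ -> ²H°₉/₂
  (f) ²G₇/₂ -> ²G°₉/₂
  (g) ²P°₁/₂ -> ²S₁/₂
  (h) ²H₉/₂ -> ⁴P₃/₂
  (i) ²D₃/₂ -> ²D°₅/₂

8

(a) allowed
(b) allowed
(c) allowed
(d) allowed
(e) allowed
(f) allowed
(g) allowed
(h) forbidden (parity, ΔS, ΔL, ΔJ fail)
(i) allowed
Total allowed: 8 of 9.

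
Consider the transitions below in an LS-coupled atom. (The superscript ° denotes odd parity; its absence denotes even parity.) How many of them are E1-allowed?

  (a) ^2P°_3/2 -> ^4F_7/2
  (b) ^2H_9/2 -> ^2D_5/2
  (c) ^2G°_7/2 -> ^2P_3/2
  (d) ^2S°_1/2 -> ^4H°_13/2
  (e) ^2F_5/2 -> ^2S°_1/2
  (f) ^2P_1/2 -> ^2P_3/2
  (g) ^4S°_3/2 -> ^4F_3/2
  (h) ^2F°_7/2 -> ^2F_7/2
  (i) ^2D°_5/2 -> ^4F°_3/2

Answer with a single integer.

(a) forbidden (ΔS, ΔL, ΔJ fail)
(b) forbidden (parity, ΔL, ΔJ fail)
(c) forbidden (ΔL, ΔJ fail)
(d) forbidden (parity, ΔS, ΔL, ΔJ fail)
(e) forbidden (ΔL, ΔJ fail)
(f) forbidden (parity fails)
(g) forbidden (ΔL fails)
(h) allowed
(i) forbidden (parity, ΔS fail)
Total allowed: 1 of 9.

1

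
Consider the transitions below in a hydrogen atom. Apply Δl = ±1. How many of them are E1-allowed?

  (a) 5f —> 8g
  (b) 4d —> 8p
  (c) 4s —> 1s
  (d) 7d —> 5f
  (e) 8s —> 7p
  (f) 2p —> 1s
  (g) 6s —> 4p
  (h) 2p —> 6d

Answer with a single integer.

(a) allowed
(b) allowed
(c) forbidden — Δl = +0 (E1 requires Δl = ±1)
(d) allowed
(e) allowed
(f) allowed
(g) allowed
(h) allowed
Total allowed: 7 of 8.

7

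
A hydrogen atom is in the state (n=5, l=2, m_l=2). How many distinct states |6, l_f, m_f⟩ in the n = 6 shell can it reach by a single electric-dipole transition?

4

E1 requires Δl = ±1, so l_f ∈ {1, 3}; with 0 ≤ l_f ≤ n_f−1 = 5, the allowed l_f values are {1, 3}.
For l_f = 1: m_f ∈ {m_i−1, m_i, m_i+1} ∩ [−1, 1] = {1} → 1 state.
For l_f = 3: m_f ∈ {m_i−1, m_i, m_i+1} ∩ [−3, 3] = {1, 2, 3} → 3 states.
Total: 4.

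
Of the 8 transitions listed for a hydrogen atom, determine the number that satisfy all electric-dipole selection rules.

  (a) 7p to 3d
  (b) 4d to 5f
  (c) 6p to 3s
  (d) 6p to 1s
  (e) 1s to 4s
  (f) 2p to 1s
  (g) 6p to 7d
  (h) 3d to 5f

(a) allowed
(b) allowed
(c) allowed
(d) allowed
(e) forbidden — Δl = +0 (E1 requires Δl = ±1)
(f) allowed
(g) allowed
(h) allowed
Total allowed: 7 of 8.

7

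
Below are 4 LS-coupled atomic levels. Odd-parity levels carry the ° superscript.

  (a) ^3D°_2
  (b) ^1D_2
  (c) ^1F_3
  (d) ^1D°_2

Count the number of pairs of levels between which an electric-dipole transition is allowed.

2

(a)–(b): forbidden (ΔS).
(a)–(c): forbidden (ΔS).
(a)–(d): forbidden (parity, ΔS).
(b)–(c): forbidden (parity).
(b)–(d): allowed.
(c)–(d): allowed.
Allowed pairs: 2 of 6.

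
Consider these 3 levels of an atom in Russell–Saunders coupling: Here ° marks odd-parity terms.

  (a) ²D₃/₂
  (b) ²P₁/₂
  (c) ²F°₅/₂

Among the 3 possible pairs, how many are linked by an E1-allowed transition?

(a)–(b): forbidden (parity).
(a)–(c): allowed.
(b)–(c): forbidden (ΔL, ΔJ).
Allowed pairs: 1 of 3.

1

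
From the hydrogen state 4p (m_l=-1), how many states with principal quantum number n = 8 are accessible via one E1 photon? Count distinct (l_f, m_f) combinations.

4

E1 requires Δl = ±1, so l_f ∈ {0, 2}; with 0 ≤ l_f ≤ n_f−1 = 7, the allowed l_f values are {0, 2}.
For l_f = 0: m_f ∈ {m_i−1, m_i, m_i+1} ∩ [−0, 0] = {0} → 1 state.
For l_f = 2: m_f ∈ {m_i−1, m_i, m_i+1} ∩ [−2, 2] = {-2, -1, 0} → 3 states.
Total: 4.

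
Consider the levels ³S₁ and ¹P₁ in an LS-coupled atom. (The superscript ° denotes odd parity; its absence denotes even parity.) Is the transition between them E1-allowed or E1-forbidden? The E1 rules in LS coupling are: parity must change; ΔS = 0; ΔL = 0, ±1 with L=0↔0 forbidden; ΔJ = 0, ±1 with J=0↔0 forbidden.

Initial level: S=1, L=0, J=1, parity even. Final level: S=0, L=1, J=1, parity even.
Parity must change: even → even — fails.
ΔJ = 0, ±1 (not J=0↔0): J: 1 → 1, ΔJ = +0 — passes.
ΔL = 0, ±1 (not L=0↔0): L: 0 → 1, ΔL = +1 — passes.
ΔS = 0: S: 1 → 0 — fails.
Rule(s) violated: parity, ΔS.

forbidden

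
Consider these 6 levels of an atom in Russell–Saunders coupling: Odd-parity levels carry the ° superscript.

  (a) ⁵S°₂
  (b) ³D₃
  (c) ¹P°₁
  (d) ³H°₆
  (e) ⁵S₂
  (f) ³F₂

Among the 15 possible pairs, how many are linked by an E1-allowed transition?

0

(a)–(b): forbidden (ΔS, ΔL).
(a)–(c): forbidden (parity, ΔS).
(a)–(d): forbidden (parity, ΔS, ΔL, ΔJ).
(a)–(e): forbidden (ΔL).
(a)–(f): forbidden (ΔS, ΔL).
(b)–(c): forbidden (ΔS, ΔJ).
(b)–(d): forbidden (ΔL, ΔJ).
(b)–(e): forbidden (parity, ΔS, ΔL).
(b)–(f): forbidden (parity).
(c)–(d): forbidden (parity, ΔS, ΔL, ΔJ).
(c)–(e): forbidden (ΔS).
(c)–(f): forbidden (ΔS, ΔL).
(d)–(e): forbidden (ΔS, ΔL, ΔJ).
(d)–(f): forbidden (ΔL, ΔJ).
(e)–(f): forbidden (parity, ΔS, ΔL).
Allowed pairs: 0 of 15.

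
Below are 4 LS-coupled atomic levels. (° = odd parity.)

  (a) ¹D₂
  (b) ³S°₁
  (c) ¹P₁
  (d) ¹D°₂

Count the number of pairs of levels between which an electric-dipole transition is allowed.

2

(a)–(b): forbidden (ΔS, ΔL).
(a)–(c): forbidden (parity).
(a)–(d): allowed.
(b)–(c): forbidden (ΔS).
(b)–(d): forbidden (parity, ΔS, ΔL).
(c)–(d): allowed.
Allowed pairs: 2 of 6.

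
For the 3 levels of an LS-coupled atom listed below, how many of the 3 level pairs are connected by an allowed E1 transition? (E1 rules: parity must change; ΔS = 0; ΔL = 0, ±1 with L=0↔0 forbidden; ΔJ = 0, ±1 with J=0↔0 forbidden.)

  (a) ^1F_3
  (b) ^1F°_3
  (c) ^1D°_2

(a)–(b): allowed.
(a)–(c): allowed.
(b)–(c): forbidden (parity).
Allowed pairs: 2 of 3.

2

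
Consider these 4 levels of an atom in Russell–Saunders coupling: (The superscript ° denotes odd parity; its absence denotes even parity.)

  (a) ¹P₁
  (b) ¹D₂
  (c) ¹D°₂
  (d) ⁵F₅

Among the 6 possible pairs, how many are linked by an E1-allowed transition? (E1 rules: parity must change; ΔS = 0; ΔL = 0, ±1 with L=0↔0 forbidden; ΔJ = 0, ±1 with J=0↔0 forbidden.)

2

(a)–(b): forbidden (parity).
(a)–(c): allowed.
(a)–(d): forbidden (parity, ΔS, ΔL, ΔJ).
(b)–(c): allowed.
(b)–(d): forbidden (parity, ΔS, ΔJ).
(c)–(d): forbidden (ΔS, ΔJ).
Allowed pairs: 2 of 6.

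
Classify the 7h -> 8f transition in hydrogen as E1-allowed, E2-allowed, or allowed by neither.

Δl = 3 − 5 = -2; l_i + l_f = 8.
E1 (Δl = ±1): not satisfied.
E2 (Δl = 0,±2, l_i+l_f ≥ 2): satisfied.

E2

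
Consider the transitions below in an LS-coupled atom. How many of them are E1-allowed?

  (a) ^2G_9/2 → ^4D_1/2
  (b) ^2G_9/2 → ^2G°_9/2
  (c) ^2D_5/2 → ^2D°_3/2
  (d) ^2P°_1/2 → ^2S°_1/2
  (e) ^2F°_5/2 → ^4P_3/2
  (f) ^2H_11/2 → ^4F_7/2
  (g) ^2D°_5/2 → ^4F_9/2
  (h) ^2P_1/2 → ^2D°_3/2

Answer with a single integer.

(a) forbidden (parity, ΔS, ΔL, ΔJ fail)
(b) allowed
(c) allowed
(d) forbidden (parity fails)
(e) forbidden (ΔS, ΔL fail)
(f) forbidden (parity, ΔS, ΔL, ΔJ fail)
(g) forbidden (ΔS, ΔJ fail)
(h) allowed
Total allowed: 3 of 8.

3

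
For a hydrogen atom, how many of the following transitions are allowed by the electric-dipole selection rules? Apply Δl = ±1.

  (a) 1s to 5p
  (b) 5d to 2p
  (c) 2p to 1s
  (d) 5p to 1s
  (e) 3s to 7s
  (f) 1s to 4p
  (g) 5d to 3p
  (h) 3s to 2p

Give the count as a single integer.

7

(a) allowed
(b) allowed
(c) allowed
(d) allowed
(e) forbidden — Δl = +0 (E1 requires Δl = ±1)
(f) allowed
(g) allowed
(h) allowed
Total allowed: 7 of 8.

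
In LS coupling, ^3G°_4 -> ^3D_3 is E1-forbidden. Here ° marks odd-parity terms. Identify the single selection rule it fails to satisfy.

the ΔL = 0, ±1 rule

Reading off the term symbols: S 1→1, L 4→2, J 4→3, parity odd→even.
ΔL = 0, ±1 (not L=0↔0): L: 4 → 2, ΔL = -2 — fails.
ΔJ = 0, ±1 (not J=0↔0): J: 4 → 3, ΔJ = -1 — passes.
Parity must change: odd → even — passes.
ΔS = 0: S: 1 → 1 — passes.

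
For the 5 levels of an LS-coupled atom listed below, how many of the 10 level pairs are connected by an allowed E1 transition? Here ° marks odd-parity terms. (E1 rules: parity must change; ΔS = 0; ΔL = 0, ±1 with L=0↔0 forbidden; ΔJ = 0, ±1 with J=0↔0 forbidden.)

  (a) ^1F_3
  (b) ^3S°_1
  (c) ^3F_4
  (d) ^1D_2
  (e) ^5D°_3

0

(a)–(b): forbidden (ΔS, ΔL, ΔJ).
(a)–(c): forbidden (parity, ΔS).
(a)–(d): forbidden (parity).
(a)–(e): forbidden (ΔS).
(b)–(c): forbidden (ΔL, ΔJ).
(b)–(d): forbidden (ΔS, ΔL).
(b)–(e): forbidden (parity, ΔS, ΔL, ΔJ).
(c)–(d): forbidden (parity, ΔS, ΔJ).
(c)–(e): forbidden (ΔS).
(d)–(e): forbidden (ΔS).
Allowed pairs: 0 of 10.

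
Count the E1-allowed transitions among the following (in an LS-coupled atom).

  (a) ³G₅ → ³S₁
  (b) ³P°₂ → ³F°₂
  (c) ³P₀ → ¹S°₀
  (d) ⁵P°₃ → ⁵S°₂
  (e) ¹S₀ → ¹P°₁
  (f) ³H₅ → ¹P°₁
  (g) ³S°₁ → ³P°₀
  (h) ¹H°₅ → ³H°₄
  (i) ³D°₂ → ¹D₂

1

(a) forbidden (parity, ΔL, ΔJ fail)
(b) forbidden (parity, ΔL fail)
(c) forbidden (ΔS, ΔJ fail)
(d) forbidden (parity fails)
(e) allowed
(f) forbidden (ΔS, ΔL, ΔJ fail)
(g) forbidden (parity fails)
(h) forbidden (parity, ΔS fail)
(i) forbidden (ΔS fails)
Total allowed: 1 of 9.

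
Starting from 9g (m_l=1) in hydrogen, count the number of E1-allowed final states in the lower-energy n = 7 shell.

6

E1 requires Δl = ±1, so l_f ∈ {3, 5}; with 0 ≤ l_f ≤ n_f−1 = 6, the allowed l_f values are {3, 5}.
For l_f = 3: m_f ∈ {m_i−1, m_i, m_i+1} ∩ [−3, 3] = {0, 1, 2} → 3 states.
For l_f = 5: m_f ∈ {m_i−1, m_i, m_i+1} ∩ [−5, 5] = {0, 1, 2} → 3 states.
Total: 6.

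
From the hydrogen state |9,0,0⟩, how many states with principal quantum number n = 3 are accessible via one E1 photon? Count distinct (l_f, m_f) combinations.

3

E1 requires Δl = ±1, so l_f ∈ {-1, 1}; with 0 ≤ l_f ≤ n_f−1 = 2, the allowed l_f values are {1}.
For l_f = 1: m_f ∈ {m_i−1, m_i, m_i+1} ∩ [−1, 1] = {-1, 0, 1} → 3 states.
Total: 3.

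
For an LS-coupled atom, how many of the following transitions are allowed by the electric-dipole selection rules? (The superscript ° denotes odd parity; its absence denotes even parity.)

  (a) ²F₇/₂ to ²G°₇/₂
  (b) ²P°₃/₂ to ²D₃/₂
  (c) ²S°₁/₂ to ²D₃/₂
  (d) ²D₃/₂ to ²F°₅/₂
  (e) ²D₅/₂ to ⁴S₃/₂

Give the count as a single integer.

3

(a) allowed
(b) allowed
(c) forbidden (ΔL fails)
(d) allowed
(e) forbidden (parity, ΔS, ΔL fail)
Total allowed: 3 of 5.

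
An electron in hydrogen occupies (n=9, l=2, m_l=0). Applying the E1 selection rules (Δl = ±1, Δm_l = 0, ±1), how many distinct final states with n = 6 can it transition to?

6

E1 requires Δl = ±1, so l_f ∈ {1, 3}; with 0 ≤ l_f ≤ n_f−1 = 5, the allowed l_f values are {1, 3}.
For l_f = 1: m_f ∈ {m_i−1, m_i, m_i+1} ∩ [−1, 1] = {-1, 0, 1} → 3 states.
For l_f = 3: m_f ∈ {m_i−1, m_i, m_i+1} ∩ [−3, 3] = {-1, 0, 1} → 3 states.
Total: 6.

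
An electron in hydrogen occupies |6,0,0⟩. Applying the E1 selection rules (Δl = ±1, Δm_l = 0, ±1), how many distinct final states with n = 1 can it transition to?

E1 requires l_f ∈ {-1, 1}, but neither lies in [0, 0], so no final state is reachable.
Total: 0.

0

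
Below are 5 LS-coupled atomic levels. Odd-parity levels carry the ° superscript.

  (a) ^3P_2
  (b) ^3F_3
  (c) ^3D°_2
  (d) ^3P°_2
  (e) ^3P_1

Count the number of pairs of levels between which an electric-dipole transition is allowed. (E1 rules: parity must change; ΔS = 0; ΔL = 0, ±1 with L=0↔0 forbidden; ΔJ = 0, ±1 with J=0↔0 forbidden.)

(a)–(b): forbidden (parity, ΔL).
(a)–(c): allowed.
(a)–(d): allowed.
(a)–(e): forbidden (parity).
(b)–(c): allowed.
(b)–(d): forbidden (ΔL).
(b)–(e): forbidden (parity, ΔL, ΔJ).
(c)–(d): forbidden (parity).
(c)–(e): allowed.
(d)–(e): allowed.
Allowed pairs: 5 of 10.

5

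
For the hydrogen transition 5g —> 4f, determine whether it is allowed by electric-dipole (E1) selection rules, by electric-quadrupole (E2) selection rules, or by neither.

E1

Δl = 3 − 4 = -1; l_i + l_f = 7.
E1 (Δl = ±1): satisfied.
E2 (Δl = 0,±2, l_i+l_f ≥ 2): not satisfied.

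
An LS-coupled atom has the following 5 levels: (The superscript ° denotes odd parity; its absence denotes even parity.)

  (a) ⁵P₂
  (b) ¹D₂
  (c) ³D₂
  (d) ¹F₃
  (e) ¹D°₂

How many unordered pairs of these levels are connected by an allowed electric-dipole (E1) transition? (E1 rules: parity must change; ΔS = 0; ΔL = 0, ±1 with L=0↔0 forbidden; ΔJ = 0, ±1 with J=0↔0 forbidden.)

2

(a)–(b): forbidden (parity, ΔS).
(a)–(c): forbidden (parity, ΔS).
(a)–(d): forbidden (parity, ΔS, ΔL).
(a)–(e): forbidden (ΔS).
(b)–(c): forbidden (parity, ΔS).
(b)–(d): forbidden (parity).
(b)–(e): allowed.
(c)–(d): forbidden (parity, ΔS).
(c)–(e): forbidden (ΔS).
(d)–(e): allowed.
Allowed pairs: 2 of 10.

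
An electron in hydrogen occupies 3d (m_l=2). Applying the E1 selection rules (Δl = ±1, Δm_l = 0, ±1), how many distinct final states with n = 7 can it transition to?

E1 requires Δl = ±1, so l_f ∈ {1, 3}; with 0 ≤ l_f ≤ n_f−1 = 6, the allowed l_f values are {1, 3}.
For l_f = 1: m_f ∈ {m_i−1, m_i, m_i+1} ∩ [−1, 1] = {1} → 1 state.
For l_f = 3: m_f ∈ {m_i−1, m_i, m_i+1} ∩ [−3, 3] = {1, 2, 3} → 3 states.
Total: 4.

4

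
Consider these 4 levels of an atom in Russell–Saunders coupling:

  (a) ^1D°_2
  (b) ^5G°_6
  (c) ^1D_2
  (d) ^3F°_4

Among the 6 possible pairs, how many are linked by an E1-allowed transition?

1

(a)–(b): forbidden (parity, ΔS, ΔL, ΔJ).
(a)–(c): allowed.
(a)–(d): forbidden (parity, ΔS, ΔJ).
(b)–(c): forbidden (ΔS, ΔL, ΔJ).
(b)–(d): forbidden (parity, ΔS, ΔJ).
(c)–(d): forbidden (ΔS, ΔJ).
Allowed pairs: 1 of 6.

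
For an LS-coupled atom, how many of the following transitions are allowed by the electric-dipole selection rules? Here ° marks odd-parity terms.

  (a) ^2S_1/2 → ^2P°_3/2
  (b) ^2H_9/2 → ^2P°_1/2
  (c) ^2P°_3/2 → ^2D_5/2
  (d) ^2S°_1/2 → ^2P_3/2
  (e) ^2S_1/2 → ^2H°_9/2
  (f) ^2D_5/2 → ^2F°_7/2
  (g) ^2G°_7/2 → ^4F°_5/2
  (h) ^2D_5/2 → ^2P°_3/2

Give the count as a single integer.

5

(a) allowed
(b) forbidden (ΔL, ΔJ fail)
(c) allowed
(d) allowed
(e) forbidden (ΔL, ΔJ fail)
(f) allowed
(g) forbidden (parity, ΔS fail)
(h) allowed
Total allowed: 5 of 8.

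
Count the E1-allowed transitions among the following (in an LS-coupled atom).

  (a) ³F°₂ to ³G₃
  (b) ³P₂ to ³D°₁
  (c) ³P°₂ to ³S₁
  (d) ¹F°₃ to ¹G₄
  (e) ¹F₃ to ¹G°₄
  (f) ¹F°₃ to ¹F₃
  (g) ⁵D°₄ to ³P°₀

6

(a) allowed
(b) allowed
(c) allowed
(d) allowed
(e) allowed
(f) allowed
(g) forbidden (parity, ΔS, ΔJ fail)
Total allowed: 6 of 7.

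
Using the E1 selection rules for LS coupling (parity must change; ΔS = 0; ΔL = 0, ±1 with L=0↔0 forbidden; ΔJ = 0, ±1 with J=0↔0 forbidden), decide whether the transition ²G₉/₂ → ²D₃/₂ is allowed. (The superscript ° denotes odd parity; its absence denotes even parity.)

forbidden

Initial level: S=1/2, L=4, J=9/2, parity even. Final level: S=1/2, L=2, J=3/2, parity even.
Parity must change: even → even — fails.
ΔS = 0: S: 1/2 → 1/2 — passes.
ΔL = 0, ±1 (not L=0↔0): L: 4 → 2, ΔL = -2 — fails.
ΔJ = 0, ±1 (not J=0↔0): J: 9/2 → 3/2, ΔJ = -3 — fails.
Rule(s) violated: parity, ΔL, ΔJ.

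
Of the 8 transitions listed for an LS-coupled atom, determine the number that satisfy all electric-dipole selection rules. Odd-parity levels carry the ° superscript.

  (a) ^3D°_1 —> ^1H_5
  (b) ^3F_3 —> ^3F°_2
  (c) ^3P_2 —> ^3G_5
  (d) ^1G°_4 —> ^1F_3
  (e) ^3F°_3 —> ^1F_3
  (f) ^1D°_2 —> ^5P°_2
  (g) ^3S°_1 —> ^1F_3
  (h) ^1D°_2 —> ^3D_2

2

(a) forbidden (ΔS, ΔL, ΔJ fail)
(b) allowed
(c) forbidden (parity, ΔL, ΔJ fail)
(d) allowed
(e) forbidden (ΔS fails)
(f) forbidden (parity, ΔS fail)
(g) forbidden (ΔS, ΔL, ΔJ fail)
(h) forbidden (ΔS fails)
Total allowed: 2 of 8.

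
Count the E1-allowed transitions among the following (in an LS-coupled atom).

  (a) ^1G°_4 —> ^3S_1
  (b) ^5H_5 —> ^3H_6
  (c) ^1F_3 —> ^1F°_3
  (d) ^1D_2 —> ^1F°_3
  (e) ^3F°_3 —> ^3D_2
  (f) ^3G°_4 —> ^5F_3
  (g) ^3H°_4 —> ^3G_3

(a) forbidden (ΔS, ΔL, ΔJ fail)
(b) forbidden (parity, ΔS fail)
(c) allowed
(d) allowed
(e) allowed
(f) forbidden (ΔS fails)
(g) allowed
Total allowed: 4 of 7.

4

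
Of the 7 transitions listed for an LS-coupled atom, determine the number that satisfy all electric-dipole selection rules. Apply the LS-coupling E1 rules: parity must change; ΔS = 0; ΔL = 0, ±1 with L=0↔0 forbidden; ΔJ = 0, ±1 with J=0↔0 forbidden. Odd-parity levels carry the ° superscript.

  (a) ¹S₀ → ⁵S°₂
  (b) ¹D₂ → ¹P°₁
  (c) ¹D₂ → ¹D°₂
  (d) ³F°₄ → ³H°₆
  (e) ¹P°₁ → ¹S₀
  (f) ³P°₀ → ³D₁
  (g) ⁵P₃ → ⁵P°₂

(a) forbidden (ΔS, ΔL, ΔJ fail)
(b) allowed
(c) allowed
(d) forbidden (parity, ΔL, ΔJ fail)
(e) allowed
(f) allowed
(g) allowed
Total allowed: 5 of 7.

5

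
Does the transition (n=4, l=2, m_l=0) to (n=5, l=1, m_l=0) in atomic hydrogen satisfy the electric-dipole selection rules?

allowed

l: 2 → 1 (Δl = -1). Δl = ±1 ✓.
m_l: 0 → 0 (Δm_l = +0). |Δm_l| ≤ 1 ✓.
All E1 selection rules are satisfied.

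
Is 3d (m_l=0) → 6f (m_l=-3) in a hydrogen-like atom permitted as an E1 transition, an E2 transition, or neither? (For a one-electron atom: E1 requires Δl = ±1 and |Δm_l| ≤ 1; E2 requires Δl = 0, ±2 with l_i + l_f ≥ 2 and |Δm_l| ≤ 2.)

Δl = 3 − 2 = +1; l_i + l_f = 5.
Δm_l = -3.
E1 (Δl = ±1, |Δm_l| ≤ 1): not satisfied.
E2 (Δl = 0,±2, l_i+l_f ≥ 2, |Δm_l| ≤ 2): not satisfied.

neither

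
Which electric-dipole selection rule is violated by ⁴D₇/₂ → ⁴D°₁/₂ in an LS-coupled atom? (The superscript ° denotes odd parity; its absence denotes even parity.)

the ΔJ = 0, ±1 rule

Reading off the term symbols: S 3/2→3/2, L 2→2, J 7/2→1/2, parity even→odd.
Parity must change: even → odd — passes.
ΔS = 0: S: 3/2 → 3/2 — passes.
ΔL = 0, ±1 (not L=0↔0): L: 2 → 2, ΔL = +0 — passes.
ΔJ = 0, ±1 (not J=0↔0): J: 7/2 → 1/2, ΔJ = -3 — fails.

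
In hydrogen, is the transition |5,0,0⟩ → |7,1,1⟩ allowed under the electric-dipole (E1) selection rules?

allowed

Initial l = 0, final l = 1, so Δl = +1. E1 requires Δl = ±1: satisfied.
Δm_l = 1 − (0) = +1. E1 requires Δm_l = 0, ±1: satisfied.
All E1 selection rules are satisfied.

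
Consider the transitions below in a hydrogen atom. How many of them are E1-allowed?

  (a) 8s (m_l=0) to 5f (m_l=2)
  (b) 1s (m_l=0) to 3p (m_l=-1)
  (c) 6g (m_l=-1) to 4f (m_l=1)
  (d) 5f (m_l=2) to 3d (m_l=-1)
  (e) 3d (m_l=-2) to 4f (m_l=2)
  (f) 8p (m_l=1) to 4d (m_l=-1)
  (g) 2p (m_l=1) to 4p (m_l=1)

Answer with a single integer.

1

(a) forbidden — Δl = +3 (E1 requires Δl = ±1); Δm_l = +2 (E1 requires Δm_l = 0, ±1)
(b) allowed
(c) forbidden — Δm_l = +2 (E1 requires Δm_l = 0, ±1)
(d) forbidden — Δm_l = -3 (E1 requires Δm_l = 0, ±1)
(e) forbidden — Δm_l = +4 (E1 requires Δm_l = 0, ±1)
(f) forbidden — Δm_l = -2 (E1 requires Δm_l = 0, ±1)
(g) forbidden — Δl = +0 (E1 requires Δl = ±1)
Total allowed: 1 of 7.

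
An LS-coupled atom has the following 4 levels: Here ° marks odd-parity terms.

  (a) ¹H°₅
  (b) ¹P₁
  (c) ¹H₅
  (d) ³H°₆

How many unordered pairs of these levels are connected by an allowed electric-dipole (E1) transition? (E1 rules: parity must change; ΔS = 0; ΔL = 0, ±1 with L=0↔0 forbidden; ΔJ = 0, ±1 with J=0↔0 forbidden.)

1

(a)–(b): forbidden (ΔL, ΔJ).
(a)–(c): allowed.
(a)–(d): forbidden (parity, ΔS).
(b)–(c): forbidden (parity, ΔL, ΔJ).
(b)–(d): forbidden (ΔS, ΔL, ΔJ).
(c)–(d): forbidden (ΔS).
Allowed pairs: 1 of 6.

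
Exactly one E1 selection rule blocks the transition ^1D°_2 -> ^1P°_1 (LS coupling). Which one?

parity

Reading off the term symbols: S 0→0, L 2→1, J 2→1, parity odd→odd.
Parity must change: odd → odd — violated.
ΔS = 0: S: 0 → 0 — satisfied.
ΔL = 0, ±1 (not L=0↔0): L: 2 → 1, ΔL = -1 — satisfied.
ΔJ = 0, ±1 (not J=0↔0): J: 2 → 1, ΔJ = -1 — satisfied.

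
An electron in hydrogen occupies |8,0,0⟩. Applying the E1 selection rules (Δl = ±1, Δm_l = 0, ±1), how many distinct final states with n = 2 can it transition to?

3

E1 requires Δl = ±1, so l_f ∈ {-1, 1}; with 0 ≤ l_f ≤ n_f−1 = 1, the allowed l_f values are {1}.
For l_f = 1: m_f ∈ {m_i−1, m_i, m_i+1} ∩ [−1, 1] = {-1, 0, 1} → 3 states.
Total: 3.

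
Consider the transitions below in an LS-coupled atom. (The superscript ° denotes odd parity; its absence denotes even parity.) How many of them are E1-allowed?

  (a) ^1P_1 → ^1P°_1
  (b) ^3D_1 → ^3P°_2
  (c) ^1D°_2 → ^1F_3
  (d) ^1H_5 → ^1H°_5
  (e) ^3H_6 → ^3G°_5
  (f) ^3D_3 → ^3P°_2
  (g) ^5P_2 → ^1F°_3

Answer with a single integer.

(a) allowed
(b) allowed
(c) allowed
(d) allowed
(e) allowed
(f) allowed
(g) forbidden (ΔS, ΔL fail)
Total allowed: 6 of 7.

6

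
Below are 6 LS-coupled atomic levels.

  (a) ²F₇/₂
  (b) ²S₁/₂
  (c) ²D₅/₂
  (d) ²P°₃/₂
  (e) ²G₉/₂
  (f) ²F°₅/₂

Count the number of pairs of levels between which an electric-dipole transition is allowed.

4

(a)–(b): forbidden (parity, ΔL, ΔJ).
(a)–(c): forbidden (parity).
(a)–(d): forbidden (ΔL, ΔJ).
(a)–(e): forbidden (parity).
(a)–(f): allowed.
(b)–(c): forbidden (parity, ΔL, ΔJ).
(b)–(d): allowed.
(b)–(e): forbidden (parity, ΔL, ΔJ).
(b)–(f): forbidden (ΔL, ΔJ).
(c)–(d): allowed.
(c)–(e): forbidden (parity, ΔL, ΔJ).
(c)–(f): allowed.
(d)–(e): forbidden (ΔL, ΔJ).
(d)–(f): forbidden (parity, ΔL).
(e)–(f): forbidden (ΔJ).
Allowed pairs: 4 of 15.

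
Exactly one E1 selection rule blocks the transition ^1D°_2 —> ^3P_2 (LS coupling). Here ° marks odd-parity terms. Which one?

the ΔS = 0 rule

Reading off the term symbols: S 0→1, L 2→1, J 2→2, parity odd→even.
Parity must change: odd → even — ✓.
ΔS = 0: S: 0 → 1 — ✗.
ΔL = 0, ±1 (not L=0↔0): L: 2 → 1, ΔL = -1 — ✓.
ΔJ = 0, ±1 (not J=0↔0): J: 2 → 2, ΔJ = +0 — ✓.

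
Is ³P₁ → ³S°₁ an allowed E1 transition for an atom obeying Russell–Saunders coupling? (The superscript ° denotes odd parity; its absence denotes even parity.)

Initial level: S=1, L=1, J=1, parity even. Final level: S=1, L=0, J=1, parity odd.
Parity must change: even → odd — passes.
ΔL = 0, ±1 (not L=0↔0): L: 1 → 0, ΔL = -1 — passes.
ΔS = 0: S: 1 → 1 — passes.
ΔJ = 0, ±1 (not J=0↔0): J: 1 → 1, ΔJ = +0 — passes.
All four E1 rules are satisfied.

allowed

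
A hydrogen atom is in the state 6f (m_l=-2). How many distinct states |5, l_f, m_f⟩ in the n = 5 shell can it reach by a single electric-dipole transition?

5

E1 requires Δl = ±1, so l_f ∈ {2, 4}; with 0 ≤ l_f ≤ n_f−1 = 4, the allowed l_f values are {2, 4}.
For l_f = 2: m_f ∈ {m_i−1, m_i, m_i+1} ∩ [−2, 2] = {-2, -1} → 2 states.
For l_f = 4: m_f ∈ {m_i−1, m_i, m_i+1} ∩ [−4, 4] = {-3, -2, -1} → 3 states.
Total: 5.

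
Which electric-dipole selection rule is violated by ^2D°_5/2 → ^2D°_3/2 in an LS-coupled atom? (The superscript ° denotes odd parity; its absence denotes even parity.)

parity

Parity must change: odd → odd — fails.
ΔS = 0: S: 1/2 → 1/2 — ok.
ΔL = 0, ±1 (not L=0↔0): L: 2 → 2, ΔL = +0 — ok.
ΔJ = 0, ±1 (not J=0↔0): J: 5/2 → 3/2, ΔJ = -1 — ok.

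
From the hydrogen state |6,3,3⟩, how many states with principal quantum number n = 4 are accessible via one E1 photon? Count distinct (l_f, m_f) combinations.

E1 requires Δl = ±1, so l_f ∈ {2, 4}; with 0 ≤ l_f ≤ n_f−1 = 3, the allowed l_f values are {2}.
For l_f = 2: m_f ∈ {m_i−1, m_i, m_i+1} ∩ [−2, 2] = {2} → 1 state.
Total: 1.

1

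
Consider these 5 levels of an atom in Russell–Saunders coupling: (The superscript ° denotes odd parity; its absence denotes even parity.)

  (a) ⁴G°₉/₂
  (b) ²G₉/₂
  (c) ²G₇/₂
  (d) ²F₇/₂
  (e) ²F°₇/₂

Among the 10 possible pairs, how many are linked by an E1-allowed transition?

3

(a)–(b): forbidden (ΔS).
(a)–(c): forbidden (ΔS).
(a)–(d): forbidden (ΔS).
(a)–(e): forbidden (parity, ΔS).
(b)–(c): forbidden (parity).
(b)–(d): forbidden (parity).
(b)–(e): allowed.
(c)–(d): forbidden (parity).
(c)–(e): allowed.
(d)–(e): allowed.
Allowed pairs: 3 of 10.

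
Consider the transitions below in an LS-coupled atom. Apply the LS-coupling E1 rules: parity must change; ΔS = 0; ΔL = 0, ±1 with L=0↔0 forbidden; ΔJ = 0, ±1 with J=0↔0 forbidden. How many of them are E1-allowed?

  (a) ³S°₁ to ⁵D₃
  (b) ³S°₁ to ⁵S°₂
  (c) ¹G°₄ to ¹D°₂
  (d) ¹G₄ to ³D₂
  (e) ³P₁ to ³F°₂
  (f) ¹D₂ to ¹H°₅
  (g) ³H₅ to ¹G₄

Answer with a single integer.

0

(a) forbidden (ΔS, ΔL, ΔJ fail)
(b) forbidden (parity, ΔS, ΔL fail)
(c) forbidden (parity, ΔL, ΔJ fail)
(d) forbidden (parity, ΔS, ΔL, ΔJ fail)
(e) forbidden (ΔL fails)
(f) forbidden (ΔL, ΔJ fail)
(g) forbidden (parity, ΔS fail)
Total allowed: 0 of 7.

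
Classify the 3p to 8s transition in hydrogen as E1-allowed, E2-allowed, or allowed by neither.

E1

Δl = 0 − 1 = -1; l_i + l_f = 1.
E1 (Δl = ±1): satisfied.
E2 (Δl = 0,±2, l_i+l_f ≥ 2): not satisfied.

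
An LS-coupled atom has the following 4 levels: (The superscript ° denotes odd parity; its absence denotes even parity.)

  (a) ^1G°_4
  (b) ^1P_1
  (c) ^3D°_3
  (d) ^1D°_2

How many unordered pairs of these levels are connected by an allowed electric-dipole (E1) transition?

(a)–(b): forbidden (ΔL, ΔJ).
(a)–(c): forbidden (parity, ΔS, ΔL).
(a)–(d): forbidden (parity, ΔL, ΔJ).
(b)–(c): forbidden (ΔS, ΔJ).
(b)–(d): allowed.
(c)–(d): forbidden (parity, ΔS).
Allowed pairs: 1 of 6.

1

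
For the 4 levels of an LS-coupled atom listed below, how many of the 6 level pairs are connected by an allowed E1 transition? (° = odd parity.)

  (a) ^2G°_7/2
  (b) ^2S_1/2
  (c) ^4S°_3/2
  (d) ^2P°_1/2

(a)–(b): forbidden (ΔL, ΔJ).
(a)–(c): forbidden (parity, ΔS, ΔL, ΔJ).
(a)–(d): forbidden (parity, ΔL, ΔJ).
(b)–(c): forbidden (ΔS, ΔL).
(b)–(d): allowed.
(c)–(d): forbidden (parity, ΔS).
Allowed pairs: 1 of 6.

1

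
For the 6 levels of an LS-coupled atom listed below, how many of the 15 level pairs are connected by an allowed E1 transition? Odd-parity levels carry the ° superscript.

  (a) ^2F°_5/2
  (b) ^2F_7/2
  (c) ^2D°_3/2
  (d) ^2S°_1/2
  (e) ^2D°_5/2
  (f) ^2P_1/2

4

(a)–(b): allowed.
(a)–(c): forbidden (parity).
(a)–(d): forbidden (parity, ΔL, ΔJ).
(a)–(e): forbidden (parity).
(a)–(f): forbidden (ΔL, ΔJ).
(b)–(c): forbidden (ΔJ).
(b)–(d): forbidden (ΔL, ΔJ).
(b)–(e): allowed.
(b)–(f): forbidden (parity, ΔL, ΔJ).
(c)–(d): forbidden (parity, ΔL).
(c)–(e): forbidden (parity).
(c)–(f): allowed.
(d)–(e): forbidden (parity, ΔL, ΔJ).
(d)–(f): allowed.
(e)–(f): forbidden (ΔJ).
Allowed pairs: 4 of 15.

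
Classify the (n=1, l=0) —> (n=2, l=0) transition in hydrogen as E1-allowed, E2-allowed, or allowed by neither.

neither

Δl = 0 − 0 = +0; l_i + l_f = 0.
E1 (Δl = ±1): not satisfied.
E2 (Δl = 0,±2, l_i+l_f ≥ 2): not satisfied.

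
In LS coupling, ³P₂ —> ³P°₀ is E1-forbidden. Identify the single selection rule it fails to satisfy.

ΔS = 0: S: 1 → 1 — satisfied.
ΔL = 0, ±1 (not L=0↔0): L: 1 → 1, ΔL = +0 — satisfied.
ΔJ = 0, ±1 (not J=0↔0): J: 2 → 0, ΔJ = -2 — violated.
Parity must change: even → odd — satisfied.

the ΔJ = 0, ±1 rule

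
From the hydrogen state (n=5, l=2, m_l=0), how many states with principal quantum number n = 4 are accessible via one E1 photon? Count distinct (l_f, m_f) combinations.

6

E1 requires Δl = ±1, so l_f ∈ {1, 3}; with 0 ≤ l_f ≤ n_f−1 = 3, the allowed l_f values are {1, 3}.
For l_f = 1: m_f ∈ {m_i−1, m_i, m_i+1} ∩ [−1, 1] = {-1, 0, 1} → 3 states.
For l_f = 3: m_f ∈ {m_i−1, m_i, m_i+1} ∩ [−3, 3] = {-1, 0, 1} → 3 states.
Total: 6.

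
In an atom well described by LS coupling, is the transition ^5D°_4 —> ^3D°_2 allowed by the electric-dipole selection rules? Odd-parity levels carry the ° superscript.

Initial level: S=2, L=2, J=4, parity odd. Final level: S=1, L=2, J=2, parity odd.
Parity must change: odd → odd — ✗.
ΔS = 0: S: 2 → 1 — ✗.
ΔL = 0, ±1 (not L=0↔0): L: 2 → 2, ΔL = +0 — ✓.
ΔJ = 0, ±1 (not J=0↔0): J: 4 → 2, ΔJ = -2 — ✗.
Rule(s) violated: parity, ΔS, ΔJ.

forbidden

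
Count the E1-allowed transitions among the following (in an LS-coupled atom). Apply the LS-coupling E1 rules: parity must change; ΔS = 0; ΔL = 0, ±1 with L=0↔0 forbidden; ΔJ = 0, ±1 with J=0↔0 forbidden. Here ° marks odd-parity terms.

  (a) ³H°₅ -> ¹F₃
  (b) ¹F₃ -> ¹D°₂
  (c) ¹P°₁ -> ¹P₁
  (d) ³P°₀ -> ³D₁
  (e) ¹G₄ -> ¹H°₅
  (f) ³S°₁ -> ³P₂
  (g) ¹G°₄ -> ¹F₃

(a) forbidden (ΔS, ΔL, ΔJ fail)
(b) allowed
(c) allowed
(d) allowed
(e) allowed
(f) allowed
(g) allowed
Total allowed: 6 of 7.

6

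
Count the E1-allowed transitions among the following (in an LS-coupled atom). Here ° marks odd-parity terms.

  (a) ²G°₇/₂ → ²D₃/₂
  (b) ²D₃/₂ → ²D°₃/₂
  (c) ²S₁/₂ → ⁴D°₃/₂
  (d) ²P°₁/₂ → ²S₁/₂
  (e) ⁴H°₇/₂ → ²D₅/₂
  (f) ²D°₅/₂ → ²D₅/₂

(a) forbidden (ΔL, ΔJ fail)
(b) allowed
(c) forbidden (ΔS, ΔL fail)
(d) allowed
(e) forbidden (ΔS, ΔL fail)
(f) allowed
Total allowed: 3 of 6.

3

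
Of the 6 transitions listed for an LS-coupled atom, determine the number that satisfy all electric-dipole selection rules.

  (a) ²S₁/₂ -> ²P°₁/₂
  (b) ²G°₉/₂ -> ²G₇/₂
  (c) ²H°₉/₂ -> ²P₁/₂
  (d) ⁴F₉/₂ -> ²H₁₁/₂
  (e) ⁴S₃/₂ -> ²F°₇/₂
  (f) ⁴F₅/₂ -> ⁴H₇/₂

(a) allowed
(b) allowed
(c) forbidden (ΔL, ΔJ fail)
(d) forbidden (parity, ΔS, ΔL fail)
(e) forbidden (ΔS, ΔL, ΔJ fail)
(f) forbidden (parity, ΔL fail)
Total allowed: 2 of 6.

2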